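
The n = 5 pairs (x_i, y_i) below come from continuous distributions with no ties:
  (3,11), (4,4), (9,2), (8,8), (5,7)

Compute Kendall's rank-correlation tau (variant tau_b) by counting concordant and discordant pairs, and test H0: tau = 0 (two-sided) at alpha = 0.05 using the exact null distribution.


Step 1: Enumerate the 10 unordered pairs (i,j) with i<j and classify each by sign(x_j-x_i) * sign(y_j-y_i).
  (1,2):dx=+1,dy=-7->D; (1,3):dx=+6,dy=-9->D; (1,4):dx=+5,dy=-3->D; (1,5):dx=+2,dy=-4->D
  (2,3):dx=+5,dy=-2->D; (2,4):dx=+4,dy=+4->C; (2,5):dx=+1,dy=+3->C; (3,4):dx=-1,dy=+6->D
  (3,5):dx=-4,dy=+5->D; (4,5):dx=-3,dy=-1->C
Step 2: C = 3, D = 7, total pairs = 10.
Step 3: tau = (C - D)/(n(n-1)/2) = (3 - 7)/10 = -0.400000.
Step 4: Exact two-sided p-value (enumerate n! = 120 permutations of y under H0): p = 0.483333.
Step 5: alpha = 0.05. fail to reject H0.

tau_b = -0.4000 (C=3, D=7), p = 0.483333, fail to reject H0.


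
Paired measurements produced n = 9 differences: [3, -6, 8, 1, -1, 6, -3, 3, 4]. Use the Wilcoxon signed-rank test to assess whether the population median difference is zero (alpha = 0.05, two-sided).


Step 1: Drop any zero differences (none here) and take |d_i|.
|d| = [3, 6, 8, 1, 1, 6, 3, 3, 4]
Step 2: Midrank |d_i| (ties get averaged ranks).
ranks: |3|->4, |6|->7.5, |8|->9, |1|->1.5, |1|->1.5, |6|->7.5, |3|->4, |3|->4, |4|->6
Step 3: Attach original signs; sum ranks with positive sign and with negative sign.
W+ = 4 + 9 + 1.5 + 7.5 + 4 + 6 = 32
W- = 7.5 + 1.5 + 4 = 13
(Check: W+ + W- = 45 should equal n(n+1)/2 = 45.)
Step 4: Test statistic W = min(W+, W-) = 13.
Step 5: Ties in |d|, so use the tie-corrected normal approximation.
        E[W] = n(n+1)/4 = 9*10/4 = 22.5.
        Tie groups: |d|=1 (t=2), |d|=3 (t=3), |d|=6 (t=2); sum(t^3 - t) = 36.
        Var[W] = n(n+1)(2n+1)/24 - sum(t^3-t)/48 = 1710/24 - 36/48 = 70.5.
        z = (W - E[W]) / sqrt(Var[W]) = (13 - 22.5) / 8.3964 = -1.1314.
        Two-sided p = 2*Phi(z) = 0.257873.
Step 6: alpha = 0.05. fail to reject H0.

W+ = 32, W- = 13, W = min = 13, p = 0.257873, fail to reject H0.


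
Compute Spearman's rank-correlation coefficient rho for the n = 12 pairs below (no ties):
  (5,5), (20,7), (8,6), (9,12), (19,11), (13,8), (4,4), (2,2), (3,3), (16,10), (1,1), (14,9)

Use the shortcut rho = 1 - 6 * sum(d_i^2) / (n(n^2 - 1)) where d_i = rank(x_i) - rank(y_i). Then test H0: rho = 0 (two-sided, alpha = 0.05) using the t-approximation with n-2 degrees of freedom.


Step 1: Rank x and y separately (midranks; no ties here).
rank(x): 5->5, 20->12, 8->6, 9->7, 19->11, 13->8, 4->4, 2->2, 3->3, 16->10, 1->1, 14->9
rank(y): 5->5, 7->7, 6->6, 12->12, 11->11, 8->8, 4->4, 2->2, 3->3, 10->10, 1->1, 9->9
Step 2: d_i = R_x(i) - R_y(i); compute d_i^2.
  (5-5)^2=0, (12-7)^2=25, (6-6)^2=0, (7-12)^2=25, (11-11)^2=0, (8-8)^2=0, (4-4)^2=0, (2-2)^2=0, (3-3)^2=0, (10-10)^2=0, (1-1)^2=0, (9-9)^2=0
sum(d^2) = 50.
Step 3: rho = 1 - 6*50 / (12*(12^2 - 1)) = 1 - 300/1716 = 0.825175.
Step 4: Under H0, t = rho * sqrt((n-2)/(1-rho^2)) = 4.6195 ~ t(10).
Step 5: Two-sided p-value from the t-distribution with 10 df = 0.000951.
Step 6: alpha = 0.05. reject H0.

rho = 0.8252, p = 0.000951, reject H0 at alpha = 0.05.


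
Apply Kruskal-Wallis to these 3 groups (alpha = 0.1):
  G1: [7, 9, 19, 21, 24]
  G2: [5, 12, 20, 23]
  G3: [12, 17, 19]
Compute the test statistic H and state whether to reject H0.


Step 1: Combine all N = 12 observations and assign midranks.
sorted (value, group, rank): (5,G2,1), (7,G1,2), (9,G1,3), (12,G2,4.5), (12,G3,4.5), (17,G3,6), (19,G1,7.5), (19,G3,7.5), (20,G2,9), (21,G1,10), (23,G2,11), (24,G1,12)
Step 2: Sum ranks within each group.
R_1 = 34.5 (n_1 = 5)
R_2 = 25.5 (n_2 = 4)
R_3 = 18 (n_3 = 3)
Step 3: H = 12/(N(N+1)) * sum(R_i^2/n_i) - 3(N+1)
     = 12/(12*13) * (34.5^2/5 + 25.5^2/4 + 18^2/3) - 3*13
     = 0.076923 * 508.613 - 39
     = 0.124038.
Step 4: Ties present; correction factor C = 1 - 12/(12^3 - 12) = 0.993007. Corrected H = 0.124038 / 0.993007 = 0.124912.
Step 5: Under H0, H ~ chi^2(2); p-value = 0.939454.
Step 6: alpha = 0.1. fail to reject H0.

H = 0.1249, df = 2, p = 0.939454, fail to reject H0.


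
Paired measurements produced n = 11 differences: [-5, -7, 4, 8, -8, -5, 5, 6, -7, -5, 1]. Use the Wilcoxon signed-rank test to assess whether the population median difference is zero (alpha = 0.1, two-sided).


Step 1: Drop any zero differences (none here) and take |d_i|.
|d| = [5, 7, 4, 8, 8, 5, 5, 6, 7, 5, 1]
Step 2: Midrank |d_i| (ties get averaged ranks).
ranks: |5|->4.5, |7|->8.5, |4|->2, |8|->10.5, |8|->10.5, |5|->4.5, |5|->4.5, |6|->7, |7|->8.5, |5|->4.5, |1|->1
Step 3: Attach original signs; sum ranks with positive sign and with negative sign.
W+ = 2 + 10.5 + 4.5 + 7 + 1 = 25
W- = 4.5 + 8.5 + 10.5 + 4.5 + 8.5 + 4.5 = 41
(Check: W+ + W- = 66 should equal n(n+1)/2 = 66.)
Step 4: Test statistic W = min(W+, W-) = 25.
Step 5: Ties in |d|, so use the tie-corrected normal approximation.
        E[W] = n(n+1)/4 = 11*12/4 = 33.
        Tie groups: |d|=5 (t=4), |d|=7 (t=2), |d|=8 (t=2); sum(t^3 - t) = 72.
        Var[W] = n(n+1)(2n+1)/24 - sum(t^3-t)/48 = 3036/24 - 72/48 = 125.
        z = (W - E[W]) / sqrt(Var[W]) = (25 - 33) / 11.1803 = -0.7155.
        Two-sided p = 2*Phi(z) = 0.474274.
Step 6: alpha = 0.1. fail to reject H0.

W+ = 25, W- = 41, W = min = 25, p = 0.474274, fail to reject H0.


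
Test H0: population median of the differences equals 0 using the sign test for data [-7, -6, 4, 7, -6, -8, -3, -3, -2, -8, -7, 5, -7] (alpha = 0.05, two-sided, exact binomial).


Step 1: Discard zero differences. Original n = 13; n_eff = number of nonzero differences = 13.
Nonzero differences (with sign): -7, -6, +4, +7, -6, -8, -3, -3, -2, -8, -7, +5, -7
Step 2: Count signs: positive = 3, negative = 10.
Step 3: Under H0: P(positive) = 0.5, so the number of positives S ~ Bin(13, 0.5).
Step 4: Two-sided exact p-value = sum of Bin(13,0.5) probabilities at or below the observed probability = 0.092285.
Step 5: alpha = 0.05. fail to reject H0.

n_eff = 13, pos = 3, neg = 10, p = 0.092285, fail to reject H0.


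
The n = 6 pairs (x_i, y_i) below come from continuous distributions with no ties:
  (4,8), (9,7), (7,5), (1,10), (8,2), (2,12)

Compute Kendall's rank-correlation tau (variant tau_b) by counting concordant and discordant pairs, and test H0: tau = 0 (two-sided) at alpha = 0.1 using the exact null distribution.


Step 1: Enumerate the 15 unordered pairs (i,j) with i<j and classify each by sign(x_j-x_i) * sign(y_j-y_i).
  (1,2):dx=+5,dy=-1->D; (1,3):dx=+3,dy=-3->D; (1,4):dx=-3,dy=+2->D; (1,5):dx=+4,dy=-6->D
  (1,6):dx=-2,dy=+4->D; (2,3):dx=-2,dy=-2->C; (2,4):dx=-8,dy=+3->D; (2,5):dx=-1,dy=-5->C
  (2,6):dx=-7,dy=+5->D; (3,4):dx=-6,dy=+5->D; (3,5):dx=+1,dy=-3->D; (3,6):dx=-5,dy=+7->D
  (4,5):dx=+7,dy=-8->D; (4,6):dx=+1,dy=+2->C; (5,6):dx=-6,dy=+10->D
Step 2: C = 3, D = 12, total pairs = 15.
Step 3: tau = (C - D)/(n(n-1)/2) = (3 - 12)/15 = -0.600000.
Step 4: Exact two-sided p-value (enumerate n! = 720 permutations of y under H0): p = 0.136111.
Step 5: alpha = 0.1. fail to reject H0.

tau_b = -0.6000 (C=3, D=12), p = 0.136111, fail to reject H0.


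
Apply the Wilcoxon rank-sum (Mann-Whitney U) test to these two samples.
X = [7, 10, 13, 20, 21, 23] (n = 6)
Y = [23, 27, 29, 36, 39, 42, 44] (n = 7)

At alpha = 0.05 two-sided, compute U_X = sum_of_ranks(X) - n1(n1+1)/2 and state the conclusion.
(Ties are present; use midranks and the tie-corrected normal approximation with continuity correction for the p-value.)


Step 1: Combine and sort all 13 observations; assign midranks.
sorted (value, group): (7,X), (10,X), (13,X), (20,X), (21,X), (23,X), (23,Y), (27,Y), (29,Y), (36,Y), (39,Y), (42,Y), (44,Y)
ranks: 7->1, 10->2, 13->3, 20->4, 21->5, 23->6.5, 23->6.5, 27->8, 29->9, 36->10, 39->11, 42->12, 44->13
Step 2: Rank sum for X: R1 = 1 + 2 + 3 + 4 + 5 + 6.5 = 21.5.
Step 3: U_X = R1 - n1(n1+1)/2 = 21.5 - 6*7/2 = 21.5 - 21 = 0.5.
       U_Y = n1*n2 - U_X = 42 - 0.5 = 41.5.
Step 4: Ties are present, so use the tie-corrected normal approximation (with continuity correction) for the p-value.
Step 5: p-value = 0.004222; compare to alpha = 0.05. reject H0.

U_X = 0.5, p = 0.004222, reject H0 at alpha = 0.05.


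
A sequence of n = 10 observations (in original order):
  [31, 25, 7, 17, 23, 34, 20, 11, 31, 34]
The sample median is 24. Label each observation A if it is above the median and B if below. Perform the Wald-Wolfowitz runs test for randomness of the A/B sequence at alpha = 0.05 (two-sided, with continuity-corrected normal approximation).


Step 1: Compute median = 24; label A = above, B = below.
Labels in order: AABBBABBAA  (n_A = 5, n_B = 5)
Step 2: Count runs R = 5.
Step 3: Under H0 (random ordering), E[R] = 2*n_A*n_B/(n_A+n_B) + 1 = 2*5*5/10 + 1 = 6.0000.
        Var[R] = 2*n_A*n_B*(2*n_A*n_B - n_A - n_B) / ((n_A+n_B)^2 * (n_A+n_B-1)) = 2000/900 = 2.2222.
        SD[R] = 1.4907.
Step 4: Continuity-corrected z = (R + 0.5 - E[R]) / SD[R] = (5 + 0.5 - 6.0000) / 1.4907 = -0.3354.
Step 5: Two-sided p-value via normal approximation = 2*(1 - Phi(|z|)) = 0.737316.
Step 6: alpha = 0.05. fail to reject H0.

R = 5, z = -0.3354, p = 0.737316, fail to reject H0.


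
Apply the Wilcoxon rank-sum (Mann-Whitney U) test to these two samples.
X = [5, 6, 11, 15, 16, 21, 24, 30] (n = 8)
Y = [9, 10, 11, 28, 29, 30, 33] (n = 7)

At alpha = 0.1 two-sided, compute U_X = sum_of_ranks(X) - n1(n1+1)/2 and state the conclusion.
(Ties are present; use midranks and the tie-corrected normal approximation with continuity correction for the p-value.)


Step 1: Combine and sort all 15 observations; assign midranks.
sorted (value, group): (5,X), (6,X), (9,Y), (10,Y), (11,X), (11,Y), (15,X), (16,X), (21,X), (24,X), (28,Y), (29,Y), (30,X), (30,Y), (33,Y)
ranks: 5->1, 6->2, 9->3, 10->4, 11->5.5, 11->5.5, 15->7, 16->8, 21->9, 24->10, 28->11, 29->12, 30->13.5, 30->13.5, 33->15
Step 2: Rank sum for X: R1 = 1 + 2 + 5.5 + 7 + 8 + 9 + 10 + 13.5 = 56.
Step 3: U_X = R1 - n1(n1+1)/2 = 56 - 8*9/2 = 56 - 36 = 20.
       U_Y = n1*n2 - U_X = 56 - 20 = 36.
Step 4: Ties are present, so use the tie-corrected normal approximation (with continuity correction) for the p-value.
Step 5: p-value = 0.384568; compare to alpha = 0.1. fail to reject H0.

U_X = 20, p = 0.384568, fail to reject H0 at alpha = 0.1.


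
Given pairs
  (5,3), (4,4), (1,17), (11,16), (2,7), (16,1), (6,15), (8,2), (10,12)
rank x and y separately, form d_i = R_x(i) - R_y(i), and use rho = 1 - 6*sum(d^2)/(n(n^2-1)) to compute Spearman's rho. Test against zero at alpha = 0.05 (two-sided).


Step 1: Rank x and y separately (midranks; no ties here).
rank(x): 5->4, 4->3, 1->1, 11->8, 2->2, 16->9, 6->5, 8->6, 10->7
rank(y): 3->3, 4->4, 17->9, 16->8, 7->5, 1->1, 15->7, 2->2, 12->6
Step 2: d_i = R_x(i) - R_y(i); compute d_i^2.
  (4-3)^2=1, (3-4)^2=1, (1-9)^2=64, (8-8)^2=0, (2-5)^2=9, (9-1)^2=64, (5-7)^2=4, (6-2)^2=16, (7-6)^2=1
sum(d^2) = 160.
Step 3: rho = 1 - 6*160 / (9*(9^2 - 1)) = 1 - 960/720 = -0.333333.
Step 4: Under H0, t = rho * sqrt((n-2)/(1-rho^2)) = -0.9354 ~ t(7).
Step 5: Two-sided p-value from the t-distribution with 7 df = 0.380713.
Step 6: alpha = 0.05. fail to reject H0.

rho = -0.3333, p = 0.380713, fail to reject H0 at alpha = 0.05.


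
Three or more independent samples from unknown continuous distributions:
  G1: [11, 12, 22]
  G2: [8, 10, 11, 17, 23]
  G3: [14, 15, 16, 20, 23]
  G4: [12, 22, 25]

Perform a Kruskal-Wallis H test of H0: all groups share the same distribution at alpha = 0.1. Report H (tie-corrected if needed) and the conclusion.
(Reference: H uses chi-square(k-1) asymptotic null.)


Step 1: Combine all N = 16 observations and assign midranks.
sorted (value, group, rank): (8,G2,1), (10,G2,2), (11,G1,3.5), (11,G2,3.5), (12,G1,5.5), (12,G4,5.5), (14,G3,7), (15,G3,8), (16,G3,9), (17,G2,10), (20,G3,11), (22,G1,12.5), (22,G4,12.5), (23,G2,14.5), (23,G3,14.5), (25,G4,16)
Step 2: Sum ranks within each group.
R_1 = 21.5 (n_1 = 3)
R_2 = 31 (n_2 = 5)
R_3 = 49.5 (n_3 = 5)
R_4 = 34 (n_4 = 3)
Step 3: H = 12/(N(N+1)) * sum(R_i^2/n_i) - 3(N+1)
     = 12/(16*17) * (21.5^2/3 + 31^2/5 + 49.5^2/5 + 34^2/3) - 3*17
     = 0.044118 * 1221.67 - 51
     = 2.897059.
Step 4: Ties present; correction factor C = 1 - 24/(16^3 - 16) = 0.994118. Corrected H = 2.897059 / 0.994118 = 2.914201.
Step 5: Under H0, H ~ chi^2(3); p-value = 0.405044.
Step 6: alpha = 0.1. fail to reject H0.

H = 2.9142, df = 3, p = 0.405044, fail to reject H0.


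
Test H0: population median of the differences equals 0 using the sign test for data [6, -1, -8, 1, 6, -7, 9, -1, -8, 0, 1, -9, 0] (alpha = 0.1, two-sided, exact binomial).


Step 1: Discard zero differences. Original n = 13; n_eff = number of nonzero differences = 11.
Nonzero differences (with sign): +6, -1, -8, +1, +6, -7, +9, -1, -8, +1, -9
Step 2: Count signs: positive = 5, negative = 6.
Step 3: Under H0: P(positive) = 0.5, so the number of positives S ~ Bin(11, 0.5).
Step 4: Two-sided exact p-value = sum of Bin(11,0.5) probabilities at or below the observed probability = 1.000000.
Step 5: alpha = 0.1. fail to reject H0.

n_eff = 11, pos = 5, neg = 6, p = 1.000000, fail to reject H0.


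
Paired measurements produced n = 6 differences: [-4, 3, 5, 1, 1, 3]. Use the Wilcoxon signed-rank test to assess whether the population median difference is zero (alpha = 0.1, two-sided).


Step 1: Drop any zero differences (none here) and take |d_i|.
|d| = [4, 3, 5, 1, 1, 3]
Step 2: Midrank |d_i| (ties get averaged ranks).
ranks: |4|->5, |3|->3.5, |5|->6, |1|->1.5, |1|->1.5, |3|->3.5
Step 3: Attach original signs; sum ranks with positive sign and with negative sign.
W+ = 3.5 + 6 + 1.5 + 1.5 + 3.5 = 16
W- = 5 = 5
(Check: W+ + W- = 21 should equal n(n+1)/2 = 21.)
Step 4: Test statistic W = min(W+, W-) = 5.
Step 5: Ties in |d|, so use the tie-corrected normal approximation.
        E[W] = n(n+1)/4 = 6*7/4 = 10.5.
        Tie groups: |d|=1 (t=2), |d|=3 (t=2); sum(t^3 - t) = 12.
        Var[W] = n(n+1)(2n+1)/24 - sum(t^3-t)/48 = 546/24 - 12/48 = 22.5.
        z = (W - E[W]) / sqrt(Var[W]) = (5 - 10.5) / 4.7434 = -1.1595.
        Two-sided p = 2*Phi(z) = 0.246252.
Step 6: alpha = 0.1. fail to reject H0.

W+ = 16, W- = 5, W = min = 5, p = 0.246252, fail to reject H0.


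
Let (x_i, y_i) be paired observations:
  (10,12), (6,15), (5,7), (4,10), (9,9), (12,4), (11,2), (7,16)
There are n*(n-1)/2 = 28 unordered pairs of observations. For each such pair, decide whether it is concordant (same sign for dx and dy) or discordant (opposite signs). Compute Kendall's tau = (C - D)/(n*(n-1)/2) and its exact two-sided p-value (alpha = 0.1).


Step 1: Enumerate the 28 unordered pairs (i,j) with i<j and classify each by sign(x_j-x_i) * sign(y_j-y_i).
  (1,2):dx=-4,dy=+3->D; (1,3):dx=-5,dy=-5->C; (1,4):dx=-6,dy=-2->C; (1,5):dx=-1,dy=-3->C
  (1,6):dx=+2,dy=-8->D; (1,7):dx=+1,dy=-10->D; (1,8):dx=-3,dy=+4->D; (2,3):dx=-1,dy=-8->C
  (2,4):dx=-2,dy=-5->C; (2,5):dx=+3,dy=-6->D; (2,6):dx=+6,dy=-11->D; (2,7):dx=+5,dy=-13->D
  (2,8):dx=+1,dy=+1->C; (3,4):dx=-1,dy=+3->D; (3,5):dx=+4,dy=+2->C; (3,6):dx=+7,dy=-3->D
  (3,7):dx=+6,dy=-5->D; (3,8):dx=+2,dy=+9->C; (4,5):dx=+5,dy=-1->D; (4,6):dx=+8,dy=-6->D
  (4,7):dx=+7,dy=-8->D; (4,8):dx=+3,dy=+6->C; (5,6):dx=+3,dy=-5->D; (5,7):dx=+2,dy=-7->D
  (5,8):dx=-2,dy=+7->D; (6,7):dx=-1,dy=-2->C; (6,8):dx=-5,dy=+12->D; (7,8):dx=-4,dy=+14->D
Step 2: C = 10, D = 18, total pairs = 28.
Step 3: tau = (C - D)/(n(n-1)/2) = (10 - 18)/28 = -0.285714.
Step 4: Exact two-sided p-value (enumerate n! = 40320 permutations of y under H0): p = 0.398760.
Step 5: alpha = 0.1. fail to reject H0.

tau_b = -0.2857 (C=10, D=18), p = 0.398760, fail to reject H0.


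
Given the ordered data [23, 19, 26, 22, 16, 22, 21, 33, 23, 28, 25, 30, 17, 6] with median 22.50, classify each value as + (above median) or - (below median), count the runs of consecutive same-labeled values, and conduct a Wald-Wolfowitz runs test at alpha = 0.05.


Step 1: Compute median = 22.50; label A = above, B = below.
Labels in order: ABABBBBAAAAABB  (n_A = 7, n_B = 7)
Step 2: Count runs R = 6.
Step 3: Under H0 (random ordering), E[R] = 2*n_A*n_B/(n_A+n_B) + 1 = 2*7*7/14 + 1 = 8.0000.
        Var[R] = 2*n_A*n_B*(2*n_A*n_B - n_A - n_B) / ((n_A+n_B)^2 * (n_A+n_B-1)) = 8232/2548 = 3.2308.
        SD[R] = 1.7974.
Step 4: Continuity-corrected z = (R + 0.5 - E[R]) / SD[R] = (6 + 0.5 - 8.0000) / 1.7974 = -0.8345.
Step 5: Two-sided p-value via normal approximation = 2*(1 - Phi(|z|)) = 0.403986.
Step 6: alpha = 0.05. fail to reject H0.

R = 6, z = -0.8345, p = 0.403986, fail to reject H0.


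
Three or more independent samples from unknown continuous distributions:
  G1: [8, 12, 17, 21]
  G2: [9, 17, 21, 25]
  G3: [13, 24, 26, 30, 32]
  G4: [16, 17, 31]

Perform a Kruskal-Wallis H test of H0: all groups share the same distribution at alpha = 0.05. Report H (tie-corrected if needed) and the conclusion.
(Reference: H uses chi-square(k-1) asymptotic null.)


Step 1: Combine all N = 16 observations and assign midranks.
sorted (value, group, rank): (8,G1,1), (9,G2,2), (12,G1,3), (13,G3,4), (16,G4,5), (17,G1,7), (17,G2,7), (17,G4,7), (21,G1,9.5), (21,G2,9.5), (24,G3,11), (25,G2,12), (26,G3,13), (30,G3,14), (31,G4,15), (32,G3,16)
Step 2: Sum ranks within each group.
R_1 = 20.5 (n_1 = 4)
R_2 = 30.5 (n_2 = 4)
R_3 = 58 (n_3 = 5)
R_4 = 27 (n_4 = 3)
Step 3: H = 12/(N(N+1)) * sum(R_i^2/n_i) - 3(N+1)
     = 12/(16*17) * (20.5^2/4 + 30.5^2/4 + 58^2/5 + 27^2/3) - 3*17
     = 0.044118 * 1253.42 - 51
     = 4.298162.
Step 4: Ties present; correction factor C = 1 - 30/(16^3 - 16) = 0.992647. Corrected H = 4.298162 / 0.992647 = 4.330000.
Step 5: Under H0, H ~ chi^2(3); p-value = 0.227964.
Step 6: alpha = 0.05. fail to reject H0.

H = 4.3300, df = 3, p = 0.227964, fail to reject H0.


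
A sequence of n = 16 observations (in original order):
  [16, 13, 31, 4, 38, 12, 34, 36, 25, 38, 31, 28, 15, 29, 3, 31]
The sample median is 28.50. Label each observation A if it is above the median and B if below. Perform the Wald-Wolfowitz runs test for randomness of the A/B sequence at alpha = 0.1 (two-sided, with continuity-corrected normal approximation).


Step 1: Compute median = 28.50; label A = above, B = below.
Labels in order: BBABABAABAABBABA  (n_A = 8, n_B = 8)
Step 2: Count runs R = 12.
Step 3: Under H0 (random ordering), E[R] = 2*n_A*n_B/(n_A+n_B) + 1 = 2*8*8/16 + 1 = 9.0000.
        Var[R] = 2*n_A*n_B*(2*n_A*n_B - n_A - n_B) / ((n_A+n_B)^2 * (n_A+n_B-1)) = 14336/3840 = 3.7333.
        SD[R] = 1.9322.
Step 4: Continuity-corrected z = (R - 0.5 - E[R]) / SD[R] = (12 - 0.5 - 9.0000) / 1.9322 = 1.2939.
Step 5: Two-sided p-value via normal approximation = 2*(1 - Phi(|z|)) = 0.195709.
Step 6: alpha = 0.1. fail to reject H0.

R = 12, z = 1.2939, p = 0.195709, fail to reject H0.


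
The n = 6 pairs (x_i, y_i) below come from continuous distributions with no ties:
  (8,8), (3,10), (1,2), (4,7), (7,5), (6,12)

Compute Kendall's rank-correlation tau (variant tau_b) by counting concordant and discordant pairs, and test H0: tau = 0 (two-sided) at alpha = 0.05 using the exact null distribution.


Step 1: Enumerate the 15 unordered pairs (i,j) with i<j and classify each by sign(x_j-x_i) * sign(y_j-y_i).
  (1,2):dx=-5,dy=+2->D; (1,3):dx=-7,dy=-6->C; (1,4):dx=-4,dy=-1->C; (1,5):dx=-1,dy=-3->C
  (1,6):dx=-2,dy=+4->D; (2,3):dx=-2,dy=-8->C; (2,4):dx=+1,dy=-3->D; (2,5):dx=+4,dy=-5->D
  (2,6):dx=+3,dy=+2->C; (3,4):dx=+3,dy=+5->C; (3,5):dx=+6,dy=+3->C; (3,6):dx=+5,dy=+10->C
  (4,5):dx=+3,dy=-2->D; (4,6):dx=+2,dy=+5->C; (5,6):dx=-1,dy=+7->D
Step 2: C = 9, D = 6, total pairs = 15.
Step 3: tau = (C - D)/(n(n-1)/2) = (9 - 6)/15 = 0.200000.
Step 4: Exact two-sided p-value (enumerate n! = 720 permutations of y under H0): p = 0.719444.
Step 5: alpha = 0.05. fail to reject H0.

tau_b = 0.2000 (C=9, D=6), p = 0.719444, fail to reject H0.


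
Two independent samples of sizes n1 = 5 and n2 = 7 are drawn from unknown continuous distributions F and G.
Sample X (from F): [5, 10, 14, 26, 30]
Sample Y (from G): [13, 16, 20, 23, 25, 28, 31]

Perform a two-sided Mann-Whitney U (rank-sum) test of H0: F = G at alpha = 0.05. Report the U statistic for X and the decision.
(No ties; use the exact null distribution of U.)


Step 1: Combine and sort all 12 observations; assign midranks.
sorted (value, group): (5,X), (10,X), (13,Y), (14,X), (16,Y), (20,Y), (23,Y), (25,Y), (26,X), (28,Y), (30,X), (31,Y)
ranks: 5->1, 10->2, 13->3, 14->4, 16->5, 20->6, 23->7, 25->8, 26->9, 28->10, 30->11, 31->12
Step 2: Rank sum for X: R1 = 1 + 2 + 4 + 9 + 11 = 27.
Step 3: U_X = R1 - n1(n1+1)/2 = 27 - 5*6/2 = 27 - 15 = 12.
       U_Y = n1*n2 - U_X = 35 - 12 = 23.
Step 4: No ties, so the exact null distribution of U (based on enumerating the C(12,5) = 792 equally likely rank assignments) gives the two-sided p-value.
Step 5: p-value = 0.431818; compare to alpha = 0.05. fail to reject H0.

U_X = 12, p = 0.431818, fail to reject H0 at alpha = 0.05.


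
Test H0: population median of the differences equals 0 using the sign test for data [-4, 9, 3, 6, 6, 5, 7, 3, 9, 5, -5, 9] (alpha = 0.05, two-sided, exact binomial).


Step 1: Discard zero differences. Original n = 12; n_eff = number of nonzero differences = 12.
Nonzero differences (with sign): -4, +9, +3, +6, +6, +5, +7, +3, +9, +5, -5, +9
Step 2: Count signs: positive = 10, negative = 2.
Step 3: Under H0: P(positive) = 0.5, so the number of positives S ~ Bin(12, 0.5).
Step 4: Two-sided exact p-value = sum of Bin(12,0.5) probabilities at or below the observed probability = 0.038574.
Step 5: alpha = 0.05. reject H0.

n_eff = 12, pos = 10, neg = 2, p = 0.038574, reject H0.


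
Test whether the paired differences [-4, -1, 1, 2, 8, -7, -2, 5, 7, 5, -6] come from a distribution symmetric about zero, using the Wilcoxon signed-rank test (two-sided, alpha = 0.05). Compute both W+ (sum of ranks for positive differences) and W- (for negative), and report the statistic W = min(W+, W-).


Step 1: Drop any zero differences (none here) and take |d_i|.
|d| = [4, 1, 1, 2, 8, 7, 2, 5, 7, 5, 6]
Step 2: Midrank |d_i| (ties get averaged ranks).
ranks: |4|->5, |1|->1.5, |1|->1.5, |2|->3.5, |8|->11, |7|->9.5, |2|->3.5, |5|->6.5, |7|->9.5, |5|->6.5, |6|->8
Step 3: Attach original signs; sum ranks with positive sign and with negative sign.
W+ = 1.5 + 3.5 + 11 + 6.5 + 9.5 + 6.5 = 38.5
W- = 5 + 1.5 + 9.5 + 3.5 + 8 = 27.5
(Check: W+ + W- = 66 should equal n(n+1)/2 = 66.)
Step 4: Test statistic W = min(W+, W-) = 27.5.
Step 5: Ties in |d|, so use the tie-corrected normal approximation.
        E[W] = n(n+1)/4 = 11*12/4 = 33.
        Tie groups: |d|=1 (t=2), |d|=2 (t=2), |d|=5 (t=2), |d|=7 (t=2); sum(t^3 - t) = 24.
        Var[W] = n(n+1)(2n+1)/24 - sum(t^3-t)/48 = 3036/24 - 24/48 = 126.
        z = (W - E[W]) / sqrt(Var[W]) = (27.5 - 33) / 11.2250 = -0.4900.
        Two-sided p = 2*Phi(z) = 0.624149.
Step 6: alpha = 0.05. fail to reject H0.

W+ = 38.5, W- = 27.5, W = min = 27.5, p = 0.624149, fail to reject H0.


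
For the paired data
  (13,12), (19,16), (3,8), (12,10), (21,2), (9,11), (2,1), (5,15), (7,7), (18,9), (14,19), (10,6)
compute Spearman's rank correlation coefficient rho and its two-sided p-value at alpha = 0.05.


Step 1: Rank x and y separately (midranks; no ties here).
rank(x): 13->8, 19->11, 3->2, 12->7, 21->12, 9->5, 2->1, 5->3, 7->4, 18->10, 14->9, 10->6
rank(y): 12->9, 16->11, 8->5, 10->7, 2->2, 11->8, 1->1, 15->10, 7->4, 9->6, 19->12, 6->3
Step 2: d_i = R_x(i) - R_y(i); compute d_i^2.
  (8-9)^2=1, (11-11)^2=0, (2-5)^2=9, (7-7)^2=0, (12-2)^2=100, (5-8)^2=9, (1-1)^2=0, (3-10)^2=49, (4-4)^2=0, (10-6)^2=16, (9-12)^2=9, (6-3)^2=9
sum(d^2) = 202.
Step 3: rho = 1 - 6*202 / (12*(12^2 - 1)) = 1 - 1212/1716 = 0.293706.
Step 4: Under H0, t = rho * sqrt((n-2)/(1-rho^2)) = 0.9716 ~ t(10).
Step 5: Two-sided p-value from the t-distribution with 10 df = 0.354148.
Step 6: alpha = 0.05. fail to reject H0.

rho = 0.2937, p = 0.354148, fail to reject H0 at alpha = 0.05.


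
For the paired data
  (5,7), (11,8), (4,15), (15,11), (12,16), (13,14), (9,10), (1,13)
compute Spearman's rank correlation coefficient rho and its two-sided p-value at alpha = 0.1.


Step 1: Rank x and y separately (midranks; no ties here).
rank(x): 5->3, 11->5, 4->2, 15->8, 12->6, 13->7, 9->4, 1->1
rank(y): 7->1, 8->2, 15->7, 11->4, 16->8, 14->6, 10->3, 13->5
Step 2: d_i = R_x(i) - R_y(i); compute d_i^2.
  (3-1)^2=4, (5-2)^2=9, (2-7)^2=25, (8-4)^2=16, (6-8)^2=4, (7-6)^2=1, (4-3)^2=1, (1-5)^2=16
sum(d^2) = 76.
Step 3: rho = 1 - 6*76 / (8*(8^2 - 1)) = 1 - 456/504 = 0.095238.
Step 4: Under H0, t = rho * sqrt((n-2)/(1-rho^2)) = 0.2343 ~ t(6).
Step 5: Two-sided p-value from the t-distribution with 6 df = 0.822505.
Step 6: alpha = 0.1. fail to reject H0.

rho = 0.0952, p = 0.822505, fail to reject H0 at alpha = 0.1.


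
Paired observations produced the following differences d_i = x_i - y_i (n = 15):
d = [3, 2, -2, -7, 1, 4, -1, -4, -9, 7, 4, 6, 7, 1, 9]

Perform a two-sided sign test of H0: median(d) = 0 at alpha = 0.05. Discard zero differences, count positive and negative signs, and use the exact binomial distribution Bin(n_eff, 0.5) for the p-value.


Step 1: Discard zero differences. Original n = 15; n_eff = number of nonzero differences = 15.
Nonzero differences (with sign): +3, +2, -2, -7, +1, +4, -1, -4, -9, +7, +4, +6, +7, +1, +9
Step 2: Count signs: positive = 10, negative = 5.
Step 3: Under H0: P(positive) = 0.5, so the number of positives S ~ Bin(15, 0.5).
Step 4: Two-sided exact p-value = sum of Bin(15,0.5) probabilities at or below the observed probability = 0.301758.
Step 5: alpha = 0.05. fail to reject H0.

n_eff = 15, pos = 10, neg = 5, p = 0.301758, fail to reject H0.


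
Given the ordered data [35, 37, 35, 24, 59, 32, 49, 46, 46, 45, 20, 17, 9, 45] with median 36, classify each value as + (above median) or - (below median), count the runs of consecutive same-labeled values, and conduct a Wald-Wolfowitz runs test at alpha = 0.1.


Step 1: Compute median = 36; label A = above, B = below.
Labels in order: BABBABAAAABBBA  (n_A = 7, n_B = 7)
Step 2: Count runs R = 8.
Step 3: Under H0 (random ordering), E[R] = 2*n_A*n_B/(n_A+n_B) + 1 = 2*7*7/14 + 1 = 8.0000.
        Var[R] = 2*n_A*n_B*(2*n_A*n_B - n_A - n_B) / ((n_A+n_B)^2 * (n_A+n_B-1)) = 8232/2548 = 3.2308.
        SD[R] = 1.7974.
Step 4: R = E[R], so z = 0 with no continuity correction.
Step 5: Two-sided p-value via normal approximation = 2*(1 - Phi(|z|)) = 1.000000.
Step 6: alpha = 0.1. fail to reject H0.

R = 8, z = 0.0000, p = 1.000000, fail to reject H0.


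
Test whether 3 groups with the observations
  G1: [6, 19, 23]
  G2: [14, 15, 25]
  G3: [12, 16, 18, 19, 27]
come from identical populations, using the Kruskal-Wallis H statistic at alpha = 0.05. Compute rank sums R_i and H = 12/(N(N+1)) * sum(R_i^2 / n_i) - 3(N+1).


Step 1: Combine all N = 11 observations and assign midranks.
sorted (value, group, rank): (6,G1,1), (12,G3,2), (14,G2,3), (15,G2,4), (16,G3,5), (18,G3,6), (19,G1,7.5), (19,G3,7.5), (23,G1,9), (25,G2,10), (27,G3,11)
Step 2: Sum ranks within each group.
R_1 = 17.5 (n_1 = 3)
R_2 = 17 (n_2 = 3)
R_3 = 31.5 (n_3 = 5)
Step 3: H = 12/(N(N+1)) * sum(R_i^2/n_i) - 3(N+1)
     = 12/(11*12) * (17.5^2/3 + 17^2/3 + 31.5^2/5) - 3*12
     = 0.090909 * 396.867 - 36
     = 0.078788.
Step 4: Ties present; correction factor C = 1 - 6/(11^3 - 11) = 0.995455. Corrected H = 0.078788 / 0.995455 = 0.079148.
Step 5: Under H0, H ~ chi^2(2); p-value = 0.961199.
Step 6: alpha = 0.05. fail to reject H0.

H = 0.0791, df = 2, p = 0.961199, fail to reject H0.


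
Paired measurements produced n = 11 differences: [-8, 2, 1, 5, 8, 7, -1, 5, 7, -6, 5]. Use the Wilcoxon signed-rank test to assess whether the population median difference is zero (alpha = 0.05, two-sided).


Step 1: Drop any zero differences (none here) and take |d_i|.
|d| = [8, 2, 1, 5, 8, 7, 1, 5, 7, 6, 5]
Step 2: Midrank |d_i| (ties get averaged ranks).
ranks: |8|->10.5, |2|->3, |1|->1.5, |5|->5, |8|->10.5, |7|->8.5, |1|->1.5, |5|->5, |7|->8.5, |6|->7, |5|->5
Step 3: Attach original signs; sum ranks with positive sign and with negative sign.
W+ = 3 + 1.5 + 5 + 10.5 + 8.5 + 5 + 8.5 + 5 = 47
W- = 10.5 + 1.5 + 7 = 19
(Check: W+ + W- = 66 should equal n(n+1)/2 = 66.)
Step 4: Test statistic W = min(W+, W-) = 19.
Step 5: Ties in |d|, so use the tie-corrected normal approximation.
        E[W] = n(n+1)/4 = 11*12/4 = 33.
        Tie groups: |d|=1 (t=2), |d|=5 (t=3), |d|=7 (t=2), |d|=8 (t=2); sum(t^3 - t) = 42.
        Var[W] = n(n+1)(2n+1)/24 - sum(t^3-t)/48 = 3036/24 - 42/48 = 125.625.
        z = (W - E[W]) / sqrt(Var[W]) = (19 - 33) / 11.2083 = -1.2491.
        Two-sided p = 2*Phi(z) = 0.211636.
Step 6: alpha = 0.05. fail to reject H0.

W+ = 47, W- = 19, W = min = 19, p = 0.211636, fail to reject H0.


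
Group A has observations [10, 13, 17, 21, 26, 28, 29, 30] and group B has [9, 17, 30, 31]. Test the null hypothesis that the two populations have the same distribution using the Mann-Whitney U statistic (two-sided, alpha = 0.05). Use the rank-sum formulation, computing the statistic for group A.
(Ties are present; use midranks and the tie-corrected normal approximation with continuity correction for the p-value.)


Step 1: Combine and sort all 12 observations; assign midranks.
sorted (value, group): (9,Y), (10,X), (13,X), (17,X), (17,Y), (21,X), (26,X), (28,X), (29,X), (30,X), (30,Y), (31,Y)
ranks: 9->1, 10->2, 13->3, 17->4.5, 17->4.5, 21->6, 26->7, 28->8, 29->9, 30->10.5, 30->10.5, 31->12
Step 2: Rank sum for X: R1 = 2 + 3 + 4.5 + 6 + 7 + 8 + 9 + 10.5 = 50.
Step 3: U_X = R1 - n1(n1+1)/2 = 50 - 8*9/2 = 50 - 36 = 14.
       U_Y = n1*n2 - U_X = 32 - 14 = 18.
Step 4: Ties are present, so use the tie-corrected normal approximation (with continuity correction) for the p-value.
Step 5: p-value = 0.798215; compare to alpha = 0.05. fail to reject H0.

U_X = 14, p = 0.798215, fail to reject H0 at alpha = 0.05.


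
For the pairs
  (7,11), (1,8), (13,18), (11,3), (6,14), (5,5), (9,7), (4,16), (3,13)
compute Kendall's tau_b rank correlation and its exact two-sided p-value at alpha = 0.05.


Step 1: Enumerate the 36 unordered pairs (i,j) with i<j and classify each by sign(x_j-x_i) * sign(y_j-y_i).
  (1,2):dx=-6,dy=-3->C; (1,3):dx=+6,dy=+7->C; (1,4):dx=+4,dy=-8->D; (1,5):dx=-1,dy=+3->D
  (1,6):dx=-2,dy=-6->C; (1,7):dx=+2,dy=-4->D; (1,8):dx=-3,dy=+5->D; (1,9):dx=-4,dy=+2->D
  (2,3):dx=+12,dy=+10->C; (2,4):dx=+10,dy=-5->D; (2,5):dx=+5,dy=+6->C; (2,6):dx=+4,dy=-3->D
  (2,7):dx=+8,dy=-1->D; (2,8):dx=+3,dy=+8->C; (2,9):dx=+2,dy=+5->C; (3,4):dx=-2,dy=-15->C
  (3,5):dx=-7,dy=-4->C; (3,6):dx=-8,dy=-13->C; (3,7):dx=-4,dy=-11->C; (3,8):dx=-9,dy=-2->C
  (3,9):dx=-10,dy=-5->C; (4,5):dx=-5,dy=+11->D; (4,6):dx=-6,dy=+2->D; (4,7):dx=-2,dy=+4->D
  (4,8):dx=-7,dy=+13->D; (4,9):dx=-8,dy=+10->D; (5,6):dx=-1,dy=-9->C; (5,7):dx=+3,dy=-7->D
  (5,8):dx=-2,dy=+2->D; (5,9):dx=-3,dy=-1->C; (6,7):dx=+4,dy=+2->C; (6,8):dx=-1,dy=+11->D
  (6,9):dx=-2,dy=+8->D; (7,8):dx=-5,dy=+9->D; (7,9):dx=-6,dy=+6->D; (8,9):dx=-1,dy=-3->C
Step 2: C = 17, D = 19, total pairs = 36.
Step 3: tau = (C - D)/(n(n-1)/2) = (17 - 19)/36 = -0.055556.
Step 4: Exact two-sided p-value (enumerate n! = 362880 permutations of y under H0): p = 0.919455.
Step 5: alpha = 0.05. fail to reject H0.

tau_b = -0.0556 (C=17, D=19), p = 0.919455, fail to reject H0.


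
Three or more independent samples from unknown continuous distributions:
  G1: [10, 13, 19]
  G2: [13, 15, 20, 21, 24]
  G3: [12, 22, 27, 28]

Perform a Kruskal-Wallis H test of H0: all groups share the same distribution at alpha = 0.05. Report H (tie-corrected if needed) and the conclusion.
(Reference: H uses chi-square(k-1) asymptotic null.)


Step 1: Combine all N = 12 observations and assign midranks.
sorted (value, group, rank): (10,G1,1), (12,G3,2), (13,G1,3.5), (13,G2,3.5), (15,G2,5), (19,G1,6), (20,G2,7), (21,G2,8), (22,G3,9), (24,G2,10), (27,G3,11), (28,G3,12)
Step 2: Sum ranks within each group.
R_1 = 10.5 (n_1 = 3)
R_2 = 33.5 (n_2 = 5)
R_3 = 34 (n_3 = 4)
Step 3: H = 12/(N(N+1)) * sum(R_i^2/n_i) - 3(N+1)
     = 12/(12*13) * (10.5^2/3 + 33.5^2/5 + 34^2/4) - 3*13
     = 0.076923 * 550.2 - 39
     = 3.323077.
Step 4: Ties present; correction factor C = 1 - 6/(12^3 - 12) = 0.996503. Corrected H = 3.323077 / 0.996503 = 3.334737.
Step 5: Under H0, H ~ chi^2(2); p-value = 0.188743.
Step 6: alpha = 0.05. fail to reject H0.

H = 3.3347, df = 2, p = 0.188743, fail to reject H0.


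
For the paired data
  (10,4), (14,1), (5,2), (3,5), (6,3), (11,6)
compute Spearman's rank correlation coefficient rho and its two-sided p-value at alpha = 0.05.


Step 1: Rank x and y separately (midranks; no ties here).
rank(x): 10->4, 14->6, 5->2, 3->1, 6->3, 11->5
rank(y): 4->4, 1->1, 2->2, 5->5, 3->3, 6->6
Step 2: d_i = R_x(i) - R_y(i); compute d_i^2.
  (4-4)^2=0, (6-1)^2=25, (2-2)^2=0, (1-5)^2=16, (3-3)^2=0, (5-6)^2=1
sum(d^2) = 42.
Step 3: rho = 1 - 6*42 / (6*(6^2 - 1)) = 1 - 252/210 = -0.200000.
Step 4: Under H0, t = rho * sqrt((n-2)/(1-rho^2)) = -0.4082 ~ t(4).
Step 5: Two-sided p-value from the t-distribution with 4 df = 0.704000.
Step 6: alpha = 0.05. fail to reject H0.

rho = -0.2000, p = 0.704000, fail to reject H0 at alpha = 0.05.


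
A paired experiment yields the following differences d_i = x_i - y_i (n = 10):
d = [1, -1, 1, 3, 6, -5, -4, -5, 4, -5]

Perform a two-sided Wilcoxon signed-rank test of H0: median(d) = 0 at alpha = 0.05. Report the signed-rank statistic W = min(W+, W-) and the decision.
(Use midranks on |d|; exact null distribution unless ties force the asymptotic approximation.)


Step 1: Drop any zero differences (none here) and take |d_i|.
|d| = [1, 1, 1, 3, 6, 5, 4, 5, 4, 5]
Step 2: Midrank |d_i| (ties get averaged ranks).
ranks: |1|->2, |1|->2, |1|->2, |3|->4, |6|->10, |5|->8, |4|->5.5, |5|->8, |4|->5.5, |5|->8
Step 3: Attach original signs; sum ranks with positive sign and with negative sign.
W+ = 2 + 2 + 4 + 10 + 5.5 = 23.5
W- = 2 + 8 + 5.5 + 8 + 8 = 31.5
(Check: W+ + W- = 55 should equal n(n+1)/2 = 55.)
Step 4: Test statistic W = min(W+, W-) = 23.5.
Step 5: Ties in |d|, so use the tie-corrected normal approximation.
        E[W] = n(n+1)/4 = 10*11/4 = 27.5.
        Tie groups: |d|=1 (t=3), |d|=4 (t=2), |d|=5 (t=3); sum(t^3 - t) = 54.
        Var[W] = n(n+1)(2n+1)/24 - sum(t^3-t)/48 = 2310/24 - 54/48 = 95.125.
        z = (W - E[W]) / sqrt(Var[W]) = (23.5 - 27.5) / 9.7532 = -0.4101.
        Two-sided p = 2*Phi(z) = 0.681717.
Step 6: alpha = 0.05. fail to reject H0.

W+ = 23.5, W- = 31.5, W = min = 23.5, p = 0.681717, fail to reject H0.


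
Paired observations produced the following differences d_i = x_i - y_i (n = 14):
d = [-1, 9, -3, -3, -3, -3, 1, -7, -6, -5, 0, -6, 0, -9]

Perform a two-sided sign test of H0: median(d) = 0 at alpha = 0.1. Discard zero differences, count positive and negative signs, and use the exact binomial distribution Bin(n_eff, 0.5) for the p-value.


Step 1: Discard zero differences. Original n = 14; n_eff = number of nonzero differences = 12.
Nonzero differences (with sign): -1, +9, -3, -3, -3, -3, +1, -7, -6, -5, -6, -9
Step 2: Count signs: positive = 2, negative = 10.
Step 3: Under H0: P(positive) = 0.5, so the number of positives S ~ Bin(12, 0.5).
Step 4: Two-sided exact p-value = sum of Bin(12,0.5) probabilities at or below the observed probability = 0.038574.
Step 5: alpha = 0.1. reject H0.

n_eff = 12, pos = 2, neg = 10, p = 0.038574, reject H0.


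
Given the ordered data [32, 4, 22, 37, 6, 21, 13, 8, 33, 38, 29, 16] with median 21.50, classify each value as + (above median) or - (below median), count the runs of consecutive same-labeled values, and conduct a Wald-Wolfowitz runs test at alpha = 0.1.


Step 1: Compute median = 21.50; label A = above, B = below.
Labels in order: ABAABBBBAAAB  (n_A = 6, n_B = 6)
Step 2: Count runs R = 6.
Step 3: Under H0 (random ordering), E[R] = 2*n_A*n_B/(n_A+n_B) + 1 = 2*6*6/12 + 1 = 7.0000.
        Var[R] = 2*n_A*n_B*(2*n_A*n_B - n_A - n_B) / ((n_A+n_B)^2 * (n_A+n_B-1)) = 4320/1584 = 2.7273.
        SD[R] = 1.6514.
Step 4: Continuity-corrected z = (R + 0.5 - E[R]) / SD[R] = (6 + 0.5 - 7.0000) / 1.6514 = -0.3028.
Step 5: Two-sided p-value via normal approximation = 2*(1 - Phi(|z|)) = 0.762069.
Step 6: alpha = 0.1. fail to reject H0.

R = 6, z = -0.3028, p = 0.762069, fail to reject H0.


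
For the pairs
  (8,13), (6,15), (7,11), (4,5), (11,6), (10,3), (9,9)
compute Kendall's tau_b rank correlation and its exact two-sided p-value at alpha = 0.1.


Step 1: Enumerate the 21 unordered pairs (i,j) with i<j and classify each by sign(x_j-x_i) * sign(y_j-y_i).
  (1,2):dx=-2,dy=+2->D; (1,3):dx=-1,dy=-2->C; (1,4):dx=-4,dy=-8->C; (1,5):dx=+3,dy=-7->D
  (1,6):dx=+2,dy=-10->D; (1,7):dx=+1,dy=-4->D; (2,3):dx=+1,dy=-4->D; (2,4):dx=-2,dy=-10->C
  (2,5):dx=+5,dy=-9->D; (2,6):dx=+4,dy=-12->D; (2,7):dx=+3,dy=-6->D; (3,4):dx=-3,dy=-6->C
  (3,5):dx=+4,dy=-5->D; (3,6):dx=+3,dy=-8->D; (3,7):dx=+2,dy=-2->D; (4,5):dx=+7,dy=+1->C
  (4,6):dx=+6,dy=-2->D; (4,7):dx=+5,dy=+4->C; (5,6):dx=-1,dy=-3->C; (5,7):dx=-2,dy=+3->D
  (6,7):dx=-1,dy=+6->D
Step 2: C = 7, D = 14, total pairs = 21.
Step 3: tau = (C - D)/(n(n-1)/2) = (7 - 14)/21 = -0.333333.
Step 4: Exact two-sided p-value (enumerate n! = 5040 permutations of y under H0): p = 0.381349.
Step 5: alpha = 0.1. fail to reject H0.

tau_b = -0.3333 (C=7, D=14), p = 0.381349, fail to reject H0.


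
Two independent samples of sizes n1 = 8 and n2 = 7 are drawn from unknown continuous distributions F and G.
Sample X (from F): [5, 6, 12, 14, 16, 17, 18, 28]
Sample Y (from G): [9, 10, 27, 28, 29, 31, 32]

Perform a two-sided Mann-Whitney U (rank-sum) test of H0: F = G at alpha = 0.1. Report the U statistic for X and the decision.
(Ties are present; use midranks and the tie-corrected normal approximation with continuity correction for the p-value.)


Step 1: Combine and sort all 15 observations; assign midranks.
sorted (value, group): (5,X), (6,X), (9,Y), (10,Y), (12,X), (14,X), (16,X), (17,X), (18,X), (27,Y), (28,X), (28,Y), (29,Y), (31,Y), (32,Y)
ranks: 5->1, 6->2, 9->3, 10->4, 12->5, 14->6, 16->7, 17->8, 18->9, 27->10, 28->11.5, 28->11.5, 29->13, 31->14, 32->15
Step 2: Rank sum for X: R1 = 1 + 2 + 5 + 6 + 7 + 8 + 9 + 11.5 = 49.5.
Step 3: U_X = R1 - n1(n1+1)/2 = 49.5 - 8*9/2 = 49.5 - 36 = 13.5.
       U_Y = n1*n2 - U_X = 56 - 13.5 = 42.5.
Step 4: Ties are present, so use the tie-corrected normal approximation (with continuity correction) for the p-value.
Step 5: p-value = 0.104882; compare to alpha = 0.1. fail to reject H0.

U_X = 13.5, p = 0.104882, fail to reject H0 at alpha = 0.1.


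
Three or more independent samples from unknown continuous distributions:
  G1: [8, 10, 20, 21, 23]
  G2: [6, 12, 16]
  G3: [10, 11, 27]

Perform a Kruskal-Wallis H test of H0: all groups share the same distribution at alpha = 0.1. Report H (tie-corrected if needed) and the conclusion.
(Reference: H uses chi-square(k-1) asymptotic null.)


Step 1: Combine all N = 11 observations and assign midranks.
sorted (value, group, rank): (6,G2,1), (8,G1,2), (10,G1,3.5), (10,G3,3.5), (11,G3,5), (12,G2,6), (16,G2,7), (20,G1,8), (21,G1,9), (23,G1,10), (27,G3,11)
Step 2: Sum ranks within each group.
R_1 = 32.5 (n_1 = 5)
R_2 = 14 (n_2 = 3)
R_3 = 19.5 (n_3 = 3)
Step 3: H = 12/(N(N+1)) * sum(R_i^2/n_i) - 3(N+1)
     = 12/(11*12) * (32.5^2/5 + 14^2/3 + 19.5^2/3) - 3*12
     = 0.090909 * 403.333 - 36
     = 0.666667.
Step 4: Ties present; correction factor C = 1 - 6/(11^3 - 11) = 0.995455. Corrected H = 0.666667 / 0.995455 = 0.669711.
Step 5: Under H0, H ~ chi^2(2); p-value = 0.715442.
Step 6: alpha = 0.1. fail to reject H0.

H = 0.6697, df = 2, p = 0.715442, fail to reject H0.


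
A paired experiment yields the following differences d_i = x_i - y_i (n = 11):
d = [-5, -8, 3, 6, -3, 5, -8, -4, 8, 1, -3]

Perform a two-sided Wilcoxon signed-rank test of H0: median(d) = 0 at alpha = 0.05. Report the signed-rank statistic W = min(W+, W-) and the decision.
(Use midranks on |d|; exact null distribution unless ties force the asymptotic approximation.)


Step 1: Drop any zero differences (none here) and take |d_i|.
|d| = [5, 8, 3, 6, 3, 5, 8, 4, 8, 1, 3]
Step 2: Midrank |d_i| (ties get averaged ranks).
ranks: |5|->6.5, |8|->10, |3|->3, |6|->8, |3|->3, |5|->6.5, |8|->10, |4|->5, |8|->10, |1|->1, |3|->3
Step 3: Attach original signs; sum ranks with positive sign and with negative sign.
W+ = 3 + 8 + 6.5 + 10 + 1 = 28.5
W- = 6.5 + 10 + 3 + 10 + 5 + 3 = 37.5
(Check: W+ + W- = 66 should equal n(n+1)/2 = 66.)
Step 4: Test statistic W = min(W+, W-) = 28.5.
Step 5: Ties in |d|, so use the tie-corrected normal approximation.
        E[W] = n(n+1)/4 = 11*12/4 = 33.
        Tie groups: |d|=3 (t=3), |d|=5 (t=2), |d|=8 (t=3); sum(t^3 - t) = 54.
        Var[W] = n(n+1)(2n+1)/24 - sum(t^3-t)/48 = 3036/24 - 54/48 = 125.375.
        z = (W - E[W]) / sqrt(Var[W]) = (28.5 - 33) / 11.1971 = -0.4019.
        Two-sided p = 2*Phi(z) = 0.687765.
Step 6: alpha = 0.05. fail to reject H0.

W+ = 28.5, W- = 37.5, W = min = 28.5, p = 0.687765, fail to reject H0.
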